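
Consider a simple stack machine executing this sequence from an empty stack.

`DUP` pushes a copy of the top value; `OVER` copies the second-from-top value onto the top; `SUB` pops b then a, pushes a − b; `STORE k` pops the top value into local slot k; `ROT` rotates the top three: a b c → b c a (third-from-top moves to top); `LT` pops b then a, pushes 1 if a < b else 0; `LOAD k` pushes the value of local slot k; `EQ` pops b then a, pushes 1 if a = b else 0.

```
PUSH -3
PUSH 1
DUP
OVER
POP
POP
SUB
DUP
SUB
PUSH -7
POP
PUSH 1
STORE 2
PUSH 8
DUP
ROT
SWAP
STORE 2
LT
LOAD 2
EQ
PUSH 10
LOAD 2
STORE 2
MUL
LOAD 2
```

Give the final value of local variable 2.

8

PUSH -3 : [-3]
PUSH 1  : [-3, 1]
DUP     : [-3, 1, 1]
OVER    : [-3, 1, 1, 1]
POP     : [-3, 1, 1]
POP     : [-3, 1]
SUB     : [-4]
DUP     : [-4, -4]
SUB     : [0]
PUSH -7 : [0, -7]
POP     : [0]
PUSH 1  : [0, 1]
STORE 2 : [0]
PUSH 8  : [0, 8]
DUP     : [0, 8, 8]
ROT     : [8, 8, 0]
SWAP    : [8, 0, 8]
STORE 2 : [8, 0]
LT      : [0]
LOAD 2  : [0, 8]
EQ      : [0]
PUSH 10 : [0, 10]
LOAD 2  : [0, 10, 8]
STORE 2 : [0, 10]
MUL     : [0]
LOAD 2  : [0, 8]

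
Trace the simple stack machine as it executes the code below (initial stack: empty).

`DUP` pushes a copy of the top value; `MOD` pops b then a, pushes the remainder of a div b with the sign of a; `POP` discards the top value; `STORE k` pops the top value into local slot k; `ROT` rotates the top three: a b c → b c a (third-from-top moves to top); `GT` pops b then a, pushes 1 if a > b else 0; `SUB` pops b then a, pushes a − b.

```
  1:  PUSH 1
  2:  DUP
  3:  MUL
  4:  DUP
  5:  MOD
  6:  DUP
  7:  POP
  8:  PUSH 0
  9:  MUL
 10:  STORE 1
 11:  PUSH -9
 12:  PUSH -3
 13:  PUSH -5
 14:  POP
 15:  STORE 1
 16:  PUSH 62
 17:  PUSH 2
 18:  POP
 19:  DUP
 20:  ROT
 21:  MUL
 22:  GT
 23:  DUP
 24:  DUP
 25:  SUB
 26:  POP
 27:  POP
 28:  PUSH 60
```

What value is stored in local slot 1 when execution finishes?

-3

PUSH 1  → 1
DUP     → 1 1
MUL     → 1
DUP     → 1 1
MOD     → 0
DUP     → 0 0
POP     → 0
PUSH 0  → 0 0
MUL     → 0
STORE 1 → (empty)
PUSH -9 → -9
PUSH -3 → -9 -3
PUSH -5 → -9 -3 -5
POP     → -9 -3
STORE 1 → -9
PUSH 62 → -9 62
PUSH 2  → -9 62 2
POP     → -9 62
DUP     → -9 62 62
ROT     → 62 62 -9
MUL     → 62 -558
GT      → 1
DUP     → 1 1
DUP     → 1 1 1
SUB     → 1 0
POP     → 1
POP     → (empty)
PUSH 60 → 60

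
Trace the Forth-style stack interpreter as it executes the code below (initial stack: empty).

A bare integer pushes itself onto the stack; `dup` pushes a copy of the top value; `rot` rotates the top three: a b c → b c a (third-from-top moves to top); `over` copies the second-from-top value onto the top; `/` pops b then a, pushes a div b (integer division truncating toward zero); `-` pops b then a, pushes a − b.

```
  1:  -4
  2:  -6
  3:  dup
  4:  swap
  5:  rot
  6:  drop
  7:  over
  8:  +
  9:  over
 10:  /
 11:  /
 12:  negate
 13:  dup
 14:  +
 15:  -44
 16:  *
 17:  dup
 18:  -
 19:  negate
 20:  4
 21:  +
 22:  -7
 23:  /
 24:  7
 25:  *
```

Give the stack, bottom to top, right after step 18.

[0]

-4      [-4]
-6      [-4, -6]
dup     [-4, -6, -6]
swap    [-4, -6, -6]
rot     [-6, -6, -4]
drop    [-6, -6]
over    [-6, -6, -6]
+       [-6, -12]
over    [-6, -12, -6]
/       [-6, 2]
/       [-3]
negate  [3]
dup     [3, 3]
+       [6]
-44     [6, -44]
*       [-264]
dup     [-264, -264]
-       [0]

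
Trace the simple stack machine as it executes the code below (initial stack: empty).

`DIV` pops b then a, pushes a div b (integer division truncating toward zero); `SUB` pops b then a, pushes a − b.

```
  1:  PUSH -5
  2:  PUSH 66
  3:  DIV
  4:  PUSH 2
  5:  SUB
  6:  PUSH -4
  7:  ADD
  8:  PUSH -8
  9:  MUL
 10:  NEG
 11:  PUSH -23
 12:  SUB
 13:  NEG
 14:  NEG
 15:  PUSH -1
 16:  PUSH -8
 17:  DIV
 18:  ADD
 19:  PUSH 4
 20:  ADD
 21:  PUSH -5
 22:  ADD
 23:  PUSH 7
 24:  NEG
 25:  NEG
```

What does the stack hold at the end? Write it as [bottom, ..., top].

PUSH -5  → [-5]
PUSH 66  → [-5, 66]
DIV      → [0]
PUSH 2   → [0, 2]
SUB      → [-2]
PUSH -4  → [-2, -4]
ADD      → [-6]
PUSH -8  → [-6, -8]
MUL      → [48]
NEG      → [-48]
PUSH -23 → [-48, -23]
SUB      → [-25]
NEG      → [25]
NEG      → [-25]
PUSH -1  → [-25, -1]
PUSH -8  → [-25, -1, -8]
DIV      → [-25, 0]
ADD      → [-25]
PUSH 4   → [-25, 4]
ADD      → [-21]
PUSH -5  → [-21, -5]
ADD      → [-26]
PUSH 7   → [-26, 7]
NEG      → [-26, -7]
NEG      → [-26, 7]

[-26, 7]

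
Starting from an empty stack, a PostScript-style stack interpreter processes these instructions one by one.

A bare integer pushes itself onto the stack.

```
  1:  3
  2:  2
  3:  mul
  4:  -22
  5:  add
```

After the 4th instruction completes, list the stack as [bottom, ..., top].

3   : [3]
2   : [3, 2]
mul : [6]
-22 : [6, -22]

[6, -22]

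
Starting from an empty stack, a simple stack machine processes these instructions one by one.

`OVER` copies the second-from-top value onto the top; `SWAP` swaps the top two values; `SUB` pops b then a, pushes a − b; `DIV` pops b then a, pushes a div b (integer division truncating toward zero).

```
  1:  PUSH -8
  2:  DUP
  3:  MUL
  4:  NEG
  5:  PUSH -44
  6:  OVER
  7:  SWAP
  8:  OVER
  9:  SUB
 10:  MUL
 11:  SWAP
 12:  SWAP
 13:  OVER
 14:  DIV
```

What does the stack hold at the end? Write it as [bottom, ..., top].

[-64, 20]

PUSH -8  → -8
DUP      → -8 -8
MUL      → 64
NEG      → -64
PUSH -44 → -64 -44
OVER     → -64 -44 -64
SWAP     → -64 -64 -44
OVER     → -64 -64 -44 -64
SUB      → -64 -64 20
MUL      → -64 -1280
SWAP     → -1280 -64
SWAP     → -64 -1280
OVER     → -64 -1280 -64
DIV      → -64 20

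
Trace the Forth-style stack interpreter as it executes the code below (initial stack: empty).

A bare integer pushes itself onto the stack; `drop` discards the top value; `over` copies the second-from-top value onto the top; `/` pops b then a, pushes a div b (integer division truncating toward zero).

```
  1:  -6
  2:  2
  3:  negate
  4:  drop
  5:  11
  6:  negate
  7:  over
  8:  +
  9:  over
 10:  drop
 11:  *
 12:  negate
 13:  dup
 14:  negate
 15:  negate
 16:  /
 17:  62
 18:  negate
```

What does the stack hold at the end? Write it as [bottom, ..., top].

-6     → -6
2      → -6 2
negate → -6 -2
drop   → -6
11     → -6 11
negate → -6 -11
over   → -6 -11 -6
+      → -6 -17
over   → -6 -17 -6
drop   → -6 -17
*      → 102
negate → -102
dup    → -102 -102
negate → -102 102
negate → -102 -102
/      → 1
62     → 1 62
negate → 1 -62

[1, -62]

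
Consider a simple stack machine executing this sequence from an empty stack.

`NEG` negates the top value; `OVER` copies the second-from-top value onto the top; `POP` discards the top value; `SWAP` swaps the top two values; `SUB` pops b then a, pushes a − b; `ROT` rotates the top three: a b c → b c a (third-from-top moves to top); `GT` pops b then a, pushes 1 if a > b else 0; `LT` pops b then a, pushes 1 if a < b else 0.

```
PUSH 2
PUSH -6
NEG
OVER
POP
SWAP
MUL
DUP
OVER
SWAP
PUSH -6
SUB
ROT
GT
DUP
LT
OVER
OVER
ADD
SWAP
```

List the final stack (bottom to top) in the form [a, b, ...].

PUSH 2  -> [2]
PUSH -6 -> [2, -6]
NEG     -> [2, 6]
OVER    -> [2, 6, 2]
POP     -> [2, 6]
SWAP    -> [6, 2]
MUL     -> [12]
DUP     -> [12, 12]
OVER    -> [12, 12, 12]
SWAP    -> [12, 12, 12]
PUSH -6 -> [12, 12, 12, -6]
SUB     -> [12, 12, 18]
ROT     -> [12, 18, 12]
GT      -> [12, 1]
DUP     -> [12, 1, 1]
LT      -> [12, 0]
OVER    -> [12, 0, 12]
OVER    -> [12, 0, 12, 0]
ADD     -> [12, 0, 12]
SWAP    -> [12, 12, 0]

[12, 12, 0]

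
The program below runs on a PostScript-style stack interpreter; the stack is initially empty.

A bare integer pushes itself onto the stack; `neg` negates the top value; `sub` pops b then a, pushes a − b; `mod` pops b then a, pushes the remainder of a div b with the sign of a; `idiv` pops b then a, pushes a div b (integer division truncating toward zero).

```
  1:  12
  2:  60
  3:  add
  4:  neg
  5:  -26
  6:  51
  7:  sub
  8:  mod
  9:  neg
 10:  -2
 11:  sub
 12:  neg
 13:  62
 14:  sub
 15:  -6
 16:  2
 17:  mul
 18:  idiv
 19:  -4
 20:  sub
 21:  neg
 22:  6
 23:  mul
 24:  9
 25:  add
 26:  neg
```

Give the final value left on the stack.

12    [12]
60    [12, 60]
add   [72]
neg   [-72]
-26   [-72, -26]
51    [-72, -26, 51]
sub   [-72, -77]
mod   [-72]
neg   [72]
-2    [72, -2]
sub   [74]
neg   [-74]
62    [-74, 62]
sub   [-136]
-6    [-136, -6]
2     [-136, -6, 2]
mul   [-136, -12]
idiv  [11]
-4    [11, -4]
sub   [15]
neg   [-15]
6     [-15, 6]
mul   [-90]
9     [-90, 9]
add   [-81]
neg   [81]

81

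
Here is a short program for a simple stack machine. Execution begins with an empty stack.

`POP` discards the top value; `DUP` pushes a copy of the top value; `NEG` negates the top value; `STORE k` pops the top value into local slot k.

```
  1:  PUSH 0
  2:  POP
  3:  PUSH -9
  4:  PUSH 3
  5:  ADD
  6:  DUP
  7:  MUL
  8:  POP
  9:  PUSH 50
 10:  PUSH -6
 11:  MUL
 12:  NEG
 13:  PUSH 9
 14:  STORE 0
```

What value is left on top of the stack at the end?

PUSH 0  -> 0
POP     -> (empty)
PUSH -9 -> -9
PUSH 3  -> -9 3
ADD     -> -6
DUP     -> -6 -6
MUL     -> 36
POP     -> (empty)
PUSH 50 -> 50
PUSH -6 -> 50 -6
MUL     -> -300
NEG     -> 300
PUSH 9  -> 300 9
STORE 0 -> 300

300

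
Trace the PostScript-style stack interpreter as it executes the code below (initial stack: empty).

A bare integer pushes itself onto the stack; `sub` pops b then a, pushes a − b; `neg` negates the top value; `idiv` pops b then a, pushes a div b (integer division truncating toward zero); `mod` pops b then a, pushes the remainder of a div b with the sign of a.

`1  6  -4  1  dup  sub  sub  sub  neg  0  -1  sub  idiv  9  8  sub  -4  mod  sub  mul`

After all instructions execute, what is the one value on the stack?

1    : [1]
6    : [1, 6]
-4   : [1, 6, -4]
1    : [1, 6, -4, 1]
dup  : [1, 6, -4, 1, 1]
sub  : [1, 6, -4, 0]
sub  : [1, 6, -4]
sub  : [1, 10]
neg  : [1, -10]
0    : [1, -10, 0]
-1   : [1, -10, 0, -1]
sub  : [1, -10, 1]
idiv : [1, -10]
9    : [1, -10, 9]
8    : [1, -10, 9, 8]
sub  : [1, -10, 1]
-4   : [1, -10, 1, -4]
mod  : [1, -10, 1]
sub  : [1, -11]
mul  : [-11]

-11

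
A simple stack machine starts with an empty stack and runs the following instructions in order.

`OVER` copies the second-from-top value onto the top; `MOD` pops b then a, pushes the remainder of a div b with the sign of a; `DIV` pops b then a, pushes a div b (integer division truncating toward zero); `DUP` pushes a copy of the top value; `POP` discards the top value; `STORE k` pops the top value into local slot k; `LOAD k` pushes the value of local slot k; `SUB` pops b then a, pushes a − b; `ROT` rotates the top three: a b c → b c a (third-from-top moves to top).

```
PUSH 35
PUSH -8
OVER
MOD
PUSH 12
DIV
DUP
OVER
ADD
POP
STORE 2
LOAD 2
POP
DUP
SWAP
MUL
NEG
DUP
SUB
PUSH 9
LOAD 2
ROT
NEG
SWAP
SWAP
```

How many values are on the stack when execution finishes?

PUSH 35 : 35
PUSH -8 : 35 -8
OVER    : 35 -8 35
MOD     : 35 -8
PUSH 12 : 35 -8 12
DIV     : 35 0
DUP     : 35 0 0
OVER    : 35 0 0 0
ADD     : 35 0 0
POP     : 35 0
STORE 2 : 35
LOAD 2  : 35 0
POP     : 35
DUP     : 35 35
SWAP    : 35 35
MUL     : 1225
NEG     : -1225
DUP     : -1225 -1225
SUB     : 0
PUSH 9  : 0 9
LOAD 2  : 0 9 0
ROT     : 9 0 0
NEG     : 9 0 0
SWAP    : 9 0 0
SWAP    : 9 0 0

3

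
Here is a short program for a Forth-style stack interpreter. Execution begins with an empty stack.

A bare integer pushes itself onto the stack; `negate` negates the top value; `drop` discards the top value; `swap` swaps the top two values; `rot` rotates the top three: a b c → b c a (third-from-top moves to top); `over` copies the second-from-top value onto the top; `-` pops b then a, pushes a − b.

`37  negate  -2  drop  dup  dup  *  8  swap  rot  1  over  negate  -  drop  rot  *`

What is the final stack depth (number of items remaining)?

2

37     : 37
negate : -37
-2     : -37 -2
drop   : -37
dup    : -37 -37
dup    : -37 -37 -37
*      : -37 1369
8      : -37 1369 8
swap   : -37 8 1369
rot    : 8 1369 -37
1      : 8 1369 -37 1
over   : 8 1369 -37 1 -37
negate : 8 1369 -37 1 37
-      : 8 1369 -37 -36
drop   : 8 1369 -37
rot    : 1369 -37 8
*      : 1369 -296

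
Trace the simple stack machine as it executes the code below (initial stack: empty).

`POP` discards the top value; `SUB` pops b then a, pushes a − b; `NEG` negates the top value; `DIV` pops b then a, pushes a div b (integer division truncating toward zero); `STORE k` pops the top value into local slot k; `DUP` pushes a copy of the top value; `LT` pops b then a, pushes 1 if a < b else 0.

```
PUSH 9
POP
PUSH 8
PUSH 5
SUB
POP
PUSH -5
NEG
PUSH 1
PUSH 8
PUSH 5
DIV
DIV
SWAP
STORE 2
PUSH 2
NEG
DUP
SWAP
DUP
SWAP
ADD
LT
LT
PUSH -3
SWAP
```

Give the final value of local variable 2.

PUSH 9  : 9
POP     : (empty)
PUSH 8  : 8
PUSH 5  : 8 5
SUB     : 3
POP     : (empty)
PUSH -5 : -5
NEG     : 5
PUSH 1  : 5 1
PUSH 8  : 5 1 8
PUSH 5  : 5 1 8 5
DIV     : 5 1 1
DIV     : 5 1
SWAP    : 1 5
STORE 2 : 1
PUSH 2  : 1 2
NEG     : 1 -2
DUP     : 1 -2 -2
SWAP    : 1 -2 -2
DUP     : 1 -2 -2 -2
SWAP    : 1 -2 -2 -2
ADD     : 1 -2 -4
LT      : 1 0
LT      : 0
PUSH -3 : 0 -3
SWAP    : -3 0

5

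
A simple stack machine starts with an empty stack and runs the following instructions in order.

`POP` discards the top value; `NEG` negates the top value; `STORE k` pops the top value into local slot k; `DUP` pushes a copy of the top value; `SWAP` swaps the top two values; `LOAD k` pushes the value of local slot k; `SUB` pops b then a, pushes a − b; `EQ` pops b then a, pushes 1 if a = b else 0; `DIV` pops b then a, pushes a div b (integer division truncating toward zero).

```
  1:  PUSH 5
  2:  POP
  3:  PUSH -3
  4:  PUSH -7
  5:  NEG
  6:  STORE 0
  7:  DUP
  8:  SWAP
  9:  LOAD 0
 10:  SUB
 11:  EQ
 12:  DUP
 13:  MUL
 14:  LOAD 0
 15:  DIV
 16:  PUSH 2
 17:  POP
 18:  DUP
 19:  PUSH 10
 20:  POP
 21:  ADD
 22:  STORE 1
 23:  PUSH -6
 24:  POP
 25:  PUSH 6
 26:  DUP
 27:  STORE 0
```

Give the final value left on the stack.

PUSH 5  → [5]
POP     → []
PUSH -3 → [-3]
PUSH -7 → [-3, -7]
NEG     → [-3, 7]
STORE 0 → [-3]
DUP     → [-3, -3]
SWAP    → [-3, -3]
LOAD 0  → [-3, -3, 7]
SUB     → [-3, -10]
EQ      → [0]
DUP     → [0, 0]
MUL     → [0]
LOAD 0  → [0, 7]
DIV     → [0]
PUSH 2  → [0, 2]
POP     → [0]
DUP     → [0, 0]
PUSH 10 → [0, 0, 10]
POP     → [0, 0]
ADD     → [0]
STORE 1 → []
PUSH -6 → [-6]
POP     → []
PUSH 6  → [6]
DUP     → [6, 6]
STORE 0 → [6]

6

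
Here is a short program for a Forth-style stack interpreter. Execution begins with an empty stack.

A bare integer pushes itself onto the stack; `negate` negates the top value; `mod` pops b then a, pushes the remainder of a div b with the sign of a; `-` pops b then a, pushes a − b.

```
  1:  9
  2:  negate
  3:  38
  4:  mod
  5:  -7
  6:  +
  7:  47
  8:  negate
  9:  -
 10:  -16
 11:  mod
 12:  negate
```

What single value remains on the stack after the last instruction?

9      : 9
negate : -9
38     : -9 38
mod    : -9
-7     : -9 -7
+      : -16
47     : -16 47
negate : -16 -47
-      : 31
-16    : 31 -16
mod    : 15
negate : -15

-15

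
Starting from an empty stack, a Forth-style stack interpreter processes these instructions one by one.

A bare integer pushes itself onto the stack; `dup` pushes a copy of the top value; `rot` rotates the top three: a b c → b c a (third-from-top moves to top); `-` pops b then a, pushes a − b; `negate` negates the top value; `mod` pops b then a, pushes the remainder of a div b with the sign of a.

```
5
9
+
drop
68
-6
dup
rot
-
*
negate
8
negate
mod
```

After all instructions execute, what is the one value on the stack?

-4

5       [5]
9       [5, 9]
+       [14]
drop    []
68      [68]
-6      [68, -6]
dup     [68, -6, -6]
rot     [-6, -6, 68]
-       [-6, -74]
*       [444]
negate  [-444]
8       [-444, 8]
negate  [-444, -8]
mod     [-4]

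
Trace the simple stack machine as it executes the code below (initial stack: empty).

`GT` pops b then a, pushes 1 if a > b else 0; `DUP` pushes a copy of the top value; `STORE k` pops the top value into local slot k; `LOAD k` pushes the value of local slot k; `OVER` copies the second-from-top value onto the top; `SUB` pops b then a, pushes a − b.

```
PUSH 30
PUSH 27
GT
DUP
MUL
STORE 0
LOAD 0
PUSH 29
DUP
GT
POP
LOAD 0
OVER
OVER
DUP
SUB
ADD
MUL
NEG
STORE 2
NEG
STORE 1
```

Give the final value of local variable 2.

-1

PUSH 30 → [30]
PUSH 27 → [30, 27]
GT      → [1]
DUP     → [1, 1]
MUL     → [1]
STORE 0 → []
LOAD 0  → [1]
PUSH 29 → [1, 29]
DUP     → [1, 29, 29]
GT      → [1, 0]
POP     → [1]
LOAD 0  → [1, 1]
OVER    → [1, 1, 1]
OVER    → [1, 1, 1, 1]
DUP     → [1, 1, 1, 1, 1]
SUB     → [1, 1, 1, 0]
ADD     → [1, 1, 1]
MUL     → [1, 1]
NEG     → [1, -1]
STORE 2 → [1]
NEG     → [-1]
STORE 1 → []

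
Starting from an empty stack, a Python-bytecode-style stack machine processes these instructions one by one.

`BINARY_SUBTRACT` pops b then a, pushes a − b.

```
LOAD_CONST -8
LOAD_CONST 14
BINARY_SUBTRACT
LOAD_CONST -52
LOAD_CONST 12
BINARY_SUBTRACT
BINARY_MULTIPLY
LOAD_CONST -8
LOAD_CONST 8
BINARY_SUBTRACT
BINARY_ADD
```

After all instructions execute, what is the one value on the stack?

LOAD_CONST -8   : [-8]
LOAD_CONST 14   : [-8, 14]
BINARY_SUBTRACT : [-22]
LOAD_CONST -52  : [-22, -52]
LOAD_CONST 12   : [-22, -52, 12]
BINARY_SUBTRACT : [-22, -64]
BINARY_MULTIPLY : [1408]
LOAD_CONST -8   : [1408, -8]
LOAD_CONST 8    : [1408, -8, 8]
BINARY_SUBTRACT : [1408, -16]
BINARY_ADD      : [1392]

1392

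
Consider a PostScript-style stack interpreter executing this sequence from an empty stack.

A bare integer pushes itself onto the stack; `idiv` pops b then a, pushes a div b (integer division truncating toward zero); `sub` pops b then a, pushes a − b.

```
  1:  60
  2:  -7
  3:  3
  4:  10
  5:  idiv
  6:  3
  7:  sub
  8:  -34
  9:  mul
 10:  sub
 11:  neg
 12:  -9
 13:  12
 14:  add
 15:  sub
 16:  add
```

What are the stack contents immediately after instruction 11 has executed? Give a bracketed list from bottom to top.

[60, 109]

60   : 60
-7   : 60 -7
3    : 60 -7 3
10   : 60 -7 3 10
idiv : 60 -7 0
3    : 60 -7 0 3
sub  : 60 -7 -3
-34  : 60 -7 -3 -34
mul  : 60 -7 102
sub  : 60 -109
neg  : 60 109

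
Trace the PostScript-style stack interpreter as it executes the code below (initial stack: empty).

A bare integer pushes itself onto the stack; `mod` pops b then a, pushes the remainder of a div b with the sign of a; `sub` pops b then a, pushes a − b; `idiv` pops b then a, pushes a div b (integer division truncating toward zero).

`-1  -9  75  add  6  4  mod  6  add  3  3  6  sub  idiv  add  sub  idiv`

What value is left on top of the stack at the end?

-1   : [-1]
-9   : [-1, -9]
75   : [-1, -9, 75]
add  : [-1, 66]
6    : [-1, 66, 6]
4    : [-1, 66, 6, 4]
mod  : [-1, 66, 2]
6    : [-1, 66, 2, 6]
add  : [-1, 66, 8]
3    : [-1, 66, 8, 3]
3    : [-1, 66, 8, 3, 3]
6    : [-1, 66, 8, 3, 3, 6]
sub  : [-1, 66, 8, 3, -3]
idiv : [-1, 66, 8, -1]
add  : [-1, 66, 7]
sub  : [-1, 59]
idiv : [0]

0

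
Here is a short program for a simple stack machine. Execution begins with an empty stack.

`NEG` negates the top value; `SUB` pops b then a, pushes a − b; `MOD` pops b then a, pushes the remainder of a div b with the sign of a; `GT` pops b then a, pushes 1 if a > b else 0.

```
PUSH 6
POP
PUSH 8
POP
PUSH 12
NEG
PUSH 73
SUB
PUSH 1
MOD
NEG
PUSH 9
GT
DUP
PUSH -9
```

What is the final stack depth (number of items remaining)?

PUSH 6  → [6]
POP     → []
PUSH 8  → [8]
POP     → []
PUSH 12 → [12]
NEG     → [-12]
PUSH 73 → [-12, 73]
SUB     → [-85]
PUSH 1  → [-85, 1]
MOD     → [0]
NEG     → [0]
PUSH 9  → [0, 9]
GT      → [0]
DUP     → [0, 0]
PUSH -9 → [0, 0, -9]

3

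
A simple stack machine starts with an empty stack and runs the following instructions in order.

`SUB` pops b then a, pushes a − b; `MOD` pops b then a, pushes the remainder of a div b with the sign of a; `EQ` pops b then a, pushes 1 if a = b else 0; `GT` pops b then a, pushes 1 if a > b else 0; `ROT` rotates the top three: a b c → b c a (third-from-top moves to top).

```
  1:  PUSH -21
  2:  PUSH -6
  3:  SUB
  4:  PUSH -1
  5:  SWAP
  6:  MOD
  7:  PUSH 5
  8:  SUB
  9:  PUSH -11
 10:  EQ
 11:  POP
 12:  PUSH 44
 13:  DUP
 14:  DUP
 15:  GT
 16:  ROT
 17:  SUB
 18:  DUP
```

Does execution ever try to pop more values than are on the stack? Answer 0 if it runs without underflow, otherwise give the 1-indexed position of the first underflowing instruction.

PUSH -21 : [-21]
PUSH -6  : [-21, -6]
SUB      : [-15]
PUSH -1  : [-15, -1]
SWAP     : [-1, -15]
MOD      : [-1]
PUSH 5   : [-1, 5]
SUB      : [-6]
PUSH -11 : [-6, -11]
EQ       : [0]
POP      : []
PUSH 44  : [44]
DUP      : [44, 44]
DUP      : [44, 44, 44]
GT       : [44, 0]
ROT  — needs 3 operands, stack has 2 → underflow

16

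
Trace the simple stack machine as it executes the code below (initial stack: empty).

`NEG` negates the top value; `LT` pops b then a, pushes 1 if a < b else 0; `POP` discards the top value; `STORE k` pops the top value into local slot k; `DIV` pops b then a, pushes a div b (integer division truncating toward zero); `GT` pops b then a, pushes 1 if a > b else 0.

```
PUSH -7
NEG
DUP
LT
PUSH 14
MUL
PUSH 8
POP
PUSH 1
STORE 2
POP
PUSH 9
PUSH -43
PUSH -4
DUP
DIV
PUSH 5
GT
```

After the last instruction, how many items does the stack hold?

3

PUSH -7   [-7]
NEG       [7]
DUP       [7, 7]
LT        [0]
PUSH 14   [0, 14]
MUL       [0]
PUSH 8    [0, 8]
POP       [0]
PUSH 1    [0, 1]
STORE 2   [0]
POP       []
PUSH 9    [9]
PUSH -43  [9, -43]
PUSH -4   [9, -43, -4]
DUP       [9, -43, -4, -4]
DIV       [9, -43, 1]
PUSH 5    [9, -43, 1, 5]
GT        [9, -43, 0]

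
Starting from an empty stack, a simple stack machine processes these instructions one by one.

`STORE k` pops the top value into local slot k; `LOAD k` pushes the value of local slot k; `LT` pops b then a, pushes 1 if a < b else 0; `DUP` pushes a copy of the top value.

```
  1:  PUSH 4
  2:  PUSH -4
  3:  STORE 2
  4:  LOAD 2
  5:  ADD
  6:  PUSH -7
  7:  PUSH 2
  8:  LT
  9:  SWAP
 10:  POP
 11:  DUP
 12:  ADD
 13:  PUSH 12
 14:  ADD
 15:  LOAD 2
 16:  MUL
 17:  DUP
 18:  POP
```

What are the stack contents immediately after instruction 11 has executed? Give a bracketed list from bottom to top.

PUSH 4  -> [4]
PUSH -4 -> [4, -4]
STORE 2 -> [4]
LOAD 2  -> [4, -4]
ADD     -> [0]
PUSH -7 -> [0, -7]
PUSH 2  -> [0, -7, 2]
LT      -> [0, 1]
SWAP    -> [1, 0]
POP     -> [1]
DUP     -> [1, 1]

[1, 1]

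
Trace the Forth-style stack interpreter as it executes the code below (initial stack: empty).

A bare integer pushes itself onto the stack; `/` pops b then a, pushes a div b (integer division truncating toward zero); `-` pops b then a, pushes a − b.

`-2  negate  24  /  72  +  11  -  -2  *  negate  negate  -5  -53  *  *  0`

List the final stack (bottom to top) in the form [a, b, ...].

[-32330, 0]

-2     : [-2]
negate : [2]
24     : [2, 24]
/      : [0]
72     : [0, 72]
+      : [72]
11     : [72, 11]
-      : [61]
-2     : [61, -2]
*      : [-122]
negate : [122]
negate : [-122]
-5     : [-122, -5]
-53    : [-122, -5, -53]
*      : [-122, 265]
*      : [-32330]
0      : [-32330, 0]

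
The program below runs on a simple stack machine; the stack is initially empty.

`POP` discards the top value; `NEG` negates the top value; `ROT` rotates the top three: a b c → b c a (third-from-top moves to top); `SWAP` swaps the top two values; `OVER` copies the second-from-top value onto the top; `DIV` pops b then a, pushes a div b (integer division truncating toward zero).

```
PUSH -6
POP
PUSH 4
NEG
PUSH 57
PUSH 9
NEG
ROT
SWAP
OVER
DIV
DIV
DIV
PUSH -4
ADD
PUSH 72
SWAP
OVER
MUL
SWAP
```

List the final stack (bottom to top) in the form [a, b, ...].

PUSH -6  [-6]
POP      []
PUSH 4   [4]
NEG      [-4]
PUSH 57  [-4, 57]
PUSH 9   [-4, 57, 9]
NEG      [-4, 57, -9]
ROT      [57, -9, -4]
SWAP     [57, -4, -9]
OVER     [57, -4, -9, -4]
DIV      [57, -4, 2]
DIV      [57, -2]
DIV      [-28]
PUSH -4  [-28, -4]
ADD      [-32]
PUSH 72  [-32, 72]
SWAP     [72, -32]
OVER     [72, -32, 72]
MUL      [72, -2304]
SWAP     [-2304, 72]

[-2304, 72]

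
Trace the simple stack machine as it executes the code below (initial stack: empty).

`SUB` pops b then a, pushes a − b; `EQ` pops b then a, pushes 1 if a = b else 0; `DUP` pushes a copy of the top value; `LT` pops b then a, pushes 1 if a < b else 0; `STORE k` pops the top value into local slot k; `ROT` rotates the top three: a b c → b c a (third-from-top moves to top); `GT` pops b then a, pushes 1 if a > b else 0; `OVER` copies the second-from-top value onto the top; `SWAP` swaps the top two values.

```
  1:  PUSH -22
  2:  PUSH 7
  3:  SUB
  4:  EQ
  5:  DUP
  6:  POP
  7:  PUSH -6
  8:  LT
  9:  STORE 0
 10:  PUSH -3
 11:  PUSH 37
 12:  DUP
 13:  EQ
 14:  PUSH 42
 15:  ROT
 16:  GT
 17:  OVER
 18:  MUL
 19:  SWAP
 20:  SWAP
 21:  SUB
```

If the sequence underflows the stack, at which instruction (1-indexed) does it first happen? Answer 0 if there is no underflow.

4

PUSH -22 : -22
PUSH 7   : -22 7
SUB      : -29
EQ  — needs 2 operands, stack has 1 → underflow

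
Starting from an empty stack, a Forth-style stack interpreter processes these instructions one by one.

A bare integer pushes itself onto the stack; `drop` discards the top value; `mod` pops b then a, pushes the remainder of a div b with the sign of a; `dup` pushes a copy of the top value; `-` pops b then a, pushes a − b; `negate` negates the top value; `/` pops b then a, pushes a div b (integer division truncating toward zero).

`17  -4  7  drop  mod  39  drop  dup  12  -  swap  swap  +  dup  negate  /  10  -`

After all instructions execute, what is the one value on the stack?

-11

17     : [17]
-4     : [17, -4]
7      : [17, -4, 7]
drop   : [17, -4]
mod    : [1]
39     : [1, 39]
drop   : [1]
dup    : [1, 1]
12     : [1, 1, 12]
-      : [1, -11]
swap   : [-11, 1]
swap   : [1, -11]
+      : [-10]
dup    : [-10, -10]
negate : [-10, 10]
/      : [-1]
10     : [-1, 10]
-      : [-11]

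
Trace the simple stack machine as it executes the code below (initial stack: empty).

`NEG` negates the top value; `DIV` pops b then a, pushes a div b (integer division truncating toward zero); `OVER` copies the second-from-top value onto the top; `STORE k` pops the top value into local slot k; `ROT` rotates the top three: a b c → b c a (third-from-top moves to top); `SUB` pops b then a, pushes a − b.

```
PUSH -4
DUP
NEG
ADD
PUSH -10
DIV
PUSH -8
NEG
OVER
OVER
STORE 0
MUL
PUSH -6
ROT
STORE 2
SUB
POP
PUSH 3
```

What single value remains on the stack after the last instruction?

PUSH -4  : [-4]
DUP      : [-4, -4]
NEG      : [-4, 4]
ADD      : [0]
PUSH -10 : [0, -10]
DIV      : [0]
PUSH -8  : [0, -8]
NEG      : [0, 8]
OVER     : [0, 8, 0]
OVER     : [0, 8, 0, 8]
STORE 0  : [0, 8, 0]
MUL      : [0, 0]
PUSH -6  : [0, 0, -6]
ROT      : [0, -6, 0]
STORE 2  : [0, -6]
SUB      : [6]
POP      : []
PUSH 3   : [3]

3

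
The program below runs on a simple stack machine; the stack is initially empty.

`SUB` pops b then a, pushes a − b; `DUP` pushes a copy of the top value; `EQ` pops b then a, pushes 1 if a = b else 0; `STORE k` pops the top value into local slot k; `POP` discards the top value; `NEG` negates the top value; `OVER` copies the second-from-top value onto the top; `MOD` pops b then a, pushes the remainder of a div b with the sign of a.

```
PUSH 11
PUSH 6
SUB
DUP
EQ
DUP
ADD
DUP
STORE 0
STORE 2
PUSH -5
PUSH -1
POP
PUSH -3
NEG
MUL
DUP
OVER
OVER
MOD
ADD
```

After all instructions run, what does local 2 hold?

PUSH 11 -> [11]
PUSH 6  -> [11, 6]
SUB     -> [5]
DUP     -> [5, 5]
EQ      -> [1]
DUP     -> [1, 1]
ADD     -> [2]
DUP     -> [2, 2]
STORE 0 -> [2]
STORE 2 -> []
PUSH -5 -> [-5]
PUSH -1 -> [-5, -1]
POP     -> [-5]
PUSH -3 -> [-5, -3]
NEG     -> [-5, 3]
MUL     -> [-15]
DUP     -> [-15, -15]
OVER    -> [-15, -15, -15]
OVER    -> [-15, -15, -15, -15]
MOD     -> [-15, -15, 0]
ADD     -> [-15, -15]

2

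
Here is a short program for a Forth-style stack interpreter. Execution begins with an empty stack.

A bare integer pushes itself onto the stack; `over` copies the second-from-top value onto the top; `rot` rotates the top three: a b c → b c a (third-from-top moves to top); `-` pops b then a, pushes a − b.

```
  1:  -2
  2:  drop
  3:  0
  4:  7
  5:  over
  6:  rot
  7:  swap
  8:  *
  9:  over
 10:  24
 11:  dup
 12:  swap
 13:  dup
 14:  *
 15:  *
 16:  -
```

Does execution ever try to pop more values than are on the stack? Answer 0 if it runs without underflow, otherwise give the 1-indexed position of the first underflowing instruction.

0

-2   -> -2
drop -> (empty)
0    -> 0
7    -> 0 7
over -> 0 7 0
rot  -> 7 0 0
swap -> 7 0 0
*    -> 7 0
over -> 7 0 7
24   -> 7 0 7 24
dup  -> 7 0 7 24 24
swap -> 7 0 7 24 24
dup  -> 7 0 7 24 24 24
*    -> 7 0 7 24 576
*    -> 7 0 7 13824
-    -> 7 0 -13817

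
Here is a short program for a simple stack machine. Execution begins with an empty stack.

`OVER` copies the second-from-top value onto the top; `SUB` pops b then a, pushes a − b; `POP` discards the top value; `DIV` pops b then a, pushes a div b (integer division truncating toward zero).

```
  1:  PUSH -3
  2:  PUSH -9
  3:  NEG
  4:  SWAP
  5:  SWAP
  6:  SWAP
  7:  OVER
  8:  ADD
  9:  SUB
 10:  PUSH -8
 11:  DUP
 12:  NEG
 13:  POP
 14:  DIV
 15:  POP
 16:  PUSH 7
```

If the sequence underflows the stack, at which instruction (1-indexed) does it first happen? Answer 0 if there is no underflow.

0

PUSH -3 : -3
PUSH -9 : -3 -9
NEG     : -3 9
SWAP    : 9 -3
SWAP    : -3 9
SWAP    : 9 -3
OVER    : 9 -3 9
ADD     : 9 6
SUB     : 3
PUSH -8 : 3 -8
DUP     : 3 -8 -8
NEG     : 3 -8 8
POP     : 3 -8
DIV     : 0
POP     : (empty)
PUSH 7  : 7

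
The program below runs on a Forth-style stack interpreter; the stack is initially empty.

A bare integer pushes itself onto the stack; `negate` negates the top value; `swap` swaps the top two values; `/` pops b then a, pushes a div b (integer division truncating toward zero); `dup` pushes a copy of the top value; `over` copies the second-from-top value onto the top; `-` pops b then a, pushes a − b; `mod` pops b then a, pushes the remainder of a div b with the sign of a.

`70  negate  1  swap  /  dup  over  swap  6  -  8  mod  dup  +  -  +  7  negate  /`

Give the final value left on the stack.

-1

70     → 70
negate → -70
1      → -70 1
swap   → 1 -70
/      → 0
dup    → 0 0
over   → 0 0 0
swap   → 0 0 0
6      → 0 0 0 6
-      → 0 0 -6
8      → 0 0 -6 8
mod    → 0 0 -6
dup    → 0 0 -6 -6
+      → 0 0 -12
-      → 0 12
+      → 12
7      → 12 7
negate → 12 -7
/      → -1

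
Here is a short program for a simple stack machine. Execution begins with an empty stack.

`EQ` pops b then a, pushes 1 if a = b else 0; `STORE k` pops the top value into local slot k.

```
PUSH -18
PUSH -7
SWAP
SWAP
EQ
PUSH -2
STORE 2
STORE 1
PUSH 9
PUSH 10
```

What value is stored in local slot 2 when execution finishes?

-2

PUSH -18 → [-18]
PUSH -7  → [-18, -7]
SWAP     → [-7, -18]
SWAP     → [-18, -7]
EQ       → [0]
PUSH -2  → [0, -2]
STORE 2  → [0]
STORE 1  → []
PUSH 9   → [9]
PUSH 10  → [9, 10]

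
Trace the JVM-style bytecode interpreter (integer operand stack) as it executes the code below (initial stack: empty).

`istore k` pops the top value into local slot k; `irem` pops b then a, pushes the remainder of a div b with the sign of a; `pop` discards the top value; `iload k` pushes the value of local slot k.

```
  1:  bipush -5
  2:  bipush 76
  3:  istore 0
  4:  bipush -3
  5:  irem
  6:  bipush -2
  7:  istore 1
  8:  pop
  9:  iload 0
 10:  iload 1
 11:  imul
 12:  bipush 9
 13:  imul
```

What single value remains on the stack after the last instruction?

bipush -5 : [-5]
bipush 76 : [-5, 76]
istore 0  : [-5]
bipush -3 : [-5, -3]
irem      : [-2]
bipush -2 : [-2, -2]
istore 1  : [-2]
pop       : []
iload 0   : [76]
iload 1   : [76, -2]
imul      : [-152]
bipush 9  : [-152, 9]
imul      : [-1368]

-1368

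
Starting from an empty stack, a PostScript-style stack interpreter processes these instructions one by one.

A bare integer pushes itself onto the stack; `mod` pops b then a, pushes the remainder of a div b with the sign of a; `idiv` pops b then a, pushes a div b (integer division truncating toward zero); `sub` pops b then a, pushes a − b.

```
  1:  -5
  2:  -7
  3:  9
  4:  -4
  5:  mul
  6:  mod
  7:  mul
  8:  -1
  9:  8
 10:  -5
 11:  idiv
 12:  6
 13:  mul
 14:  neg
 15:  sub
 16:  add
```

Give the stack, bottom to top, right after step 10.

[35, -1, 8, -5]

-5  : -5
-7  : -5 -7
9   : -5 -7 9
-4  : -5 -7 9 -4
mul : -5 -7 -36
mod : -5 -7
mul : 35
-1  : 35 -1
8   : 35 -1 8
-5  : 35 -1 8 -5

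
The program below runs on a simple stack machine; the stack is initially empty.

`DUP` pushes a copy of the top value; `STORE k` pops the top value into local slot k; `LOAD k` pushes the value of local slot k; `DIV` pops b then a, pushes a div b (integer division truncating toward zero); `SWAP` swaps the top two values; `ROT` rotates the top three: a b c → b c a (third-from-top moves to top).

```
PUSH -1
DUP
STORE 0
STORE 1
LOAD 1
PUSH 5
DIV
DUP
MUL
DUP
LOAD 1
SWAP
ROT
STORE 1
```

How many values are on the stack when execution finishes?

2

PUSH -1 → -1
DUP     → -1 -1
STORE 0 → -1
STORE 1 → (empty)
LOAD 1  → -1
PUSH 5  → -1 5
DIV     → 0
DUP     → 0 0
MUL     → 0
DUP     → 0 0
LOAD 1  → 0 0 -1
SWAP    → 0 -1 0
ROT     → -1 0 0
STORE 1 → -1 0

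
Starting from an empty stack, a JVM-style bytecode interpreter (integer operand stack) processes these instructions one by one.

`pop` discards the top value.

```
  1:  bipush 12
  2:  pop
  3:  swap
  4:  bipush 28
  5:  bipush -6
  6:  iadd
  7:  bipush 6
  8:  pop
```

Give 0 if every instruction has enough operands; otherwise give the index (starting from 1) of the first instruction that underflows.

3

bipush 12 → [12]
pop       → []
swap  — needs 2 operands, stack has 0 → underflow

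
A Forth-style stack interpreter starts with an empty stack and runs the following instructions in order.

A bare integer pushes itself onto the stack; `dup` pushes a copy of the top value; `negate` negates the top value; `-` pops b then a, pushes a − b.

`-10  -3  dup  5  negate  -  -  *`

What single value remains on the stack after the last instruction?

-10    → -10
-3     → -10 -3
dup    → -10 -3 -3
5      → -10 -3 -3 5
negate → -10 -3 -3 -5
-      → -10 -3 2
-      → -10 -5
*      → 50

50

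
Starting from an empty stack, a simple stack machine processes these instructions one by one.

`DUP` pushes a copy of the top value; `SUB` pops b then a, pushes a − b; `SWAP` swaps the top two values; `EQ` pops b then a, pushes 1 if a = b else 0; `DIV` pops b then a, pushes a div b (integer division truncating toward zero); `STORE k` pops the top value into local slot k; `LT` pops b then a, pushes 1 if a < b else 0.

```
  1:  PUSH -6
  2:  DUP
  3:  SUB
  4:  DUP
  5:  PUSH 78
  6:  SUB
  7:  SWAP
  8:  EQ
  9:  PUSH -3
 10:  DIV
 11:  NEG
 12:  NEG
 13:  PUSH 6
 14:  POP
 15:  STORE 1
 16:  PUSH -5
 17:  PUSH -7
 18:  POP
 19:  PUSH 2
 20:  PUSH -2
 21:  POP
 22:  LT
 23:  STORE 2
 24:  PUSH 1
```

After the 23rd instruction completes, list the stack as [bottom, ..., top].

[]

PUSH -6 -> [-6]
DUP     -> [-6, -6]
SUB     -> [0]
DUP     -> [0, 0]
PUSH 78 -> [0, 0, 78]
SUB     -> [0, -78]
SWAP    -> [-78, 0]
EQ      -> [0]
PUSH -3 -> [0, -3]
DIV     -> [0]
NEG     -> [0]
NEG     -> [0]
PUSH 6  -> [0, 6]
POP     -> [0]
STORE 1 -> []
PUSH -5 -> [-5]
PUSH -7 -> [-5, -7]
POP     -> [-5]
PUSH 2  -> [-5, 2]
PUSH -2 -> [-5, 2, -2]
POP     -> [-5, 2]
LT      -> [1]
STORE 2 -> []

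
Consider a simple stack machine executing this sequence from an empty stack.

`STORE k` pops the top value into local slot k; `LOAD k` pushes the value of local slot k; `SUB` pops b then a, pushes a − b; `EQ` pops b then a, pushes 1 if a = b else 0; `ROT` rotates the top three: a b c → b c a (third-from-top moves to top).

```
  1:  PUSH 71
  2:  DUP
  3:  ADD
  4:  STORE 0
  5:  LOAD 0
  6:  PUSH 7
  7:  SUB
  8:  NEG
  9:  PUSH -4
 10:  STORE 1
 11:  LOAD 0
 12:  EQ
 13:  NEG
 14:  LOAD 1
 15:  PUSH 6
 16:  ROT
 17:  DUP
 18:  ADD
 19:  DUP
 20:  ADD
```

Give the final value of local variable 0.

142

PUSH 71 : [71]
DUP     : [71, 71]
ADD     : [142]
STORE 0 : []
LOAD 0  : [142]
PUSH 7  : [142, 7]
SUB     : [135]
NEG     : [-135]
PUSH -4 : [-135, -4]
STORE 1 : [-135]
LOAD 0  : [-135, 142]
EQ      : [0]
NEG     : [0]
LOAD 1  : [0, -4]
PUSH 6  : [0, -4, 6]
ROT     : [-4, 6, 0]
DUP     : [-4, 6, 0, 0]
ADD     : [-4, 6, 0]
DUP     : [-4, 6, 0, 0]
ADD     : [-4, 6, 0]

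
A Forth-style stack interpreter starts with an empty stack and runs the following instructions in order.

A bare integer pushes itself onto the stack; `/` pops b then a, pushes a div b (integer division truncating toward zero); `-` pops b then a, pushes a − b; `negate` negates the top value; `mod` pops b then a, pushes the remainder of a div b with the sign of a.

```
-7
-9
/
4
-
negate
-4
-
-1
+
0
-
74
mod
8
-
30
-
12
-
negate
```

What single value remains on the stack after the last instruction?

-7     -> -7
-9     -> -7 -9
/      -> 0
4      -> 0 4
-      -> -4
negate -> 4
-4     -> 4 -4
-      -> 8
-1     -> 8 -1
+      -> 7
0      -> 7 0
-      -> 7
74     -> 7 74
mod    -> 7
8      -> 7 8
-      -> -1
30     -> -1 30
-      -> -31
12     -> -31 12
-      -> -43
negate -> 43

43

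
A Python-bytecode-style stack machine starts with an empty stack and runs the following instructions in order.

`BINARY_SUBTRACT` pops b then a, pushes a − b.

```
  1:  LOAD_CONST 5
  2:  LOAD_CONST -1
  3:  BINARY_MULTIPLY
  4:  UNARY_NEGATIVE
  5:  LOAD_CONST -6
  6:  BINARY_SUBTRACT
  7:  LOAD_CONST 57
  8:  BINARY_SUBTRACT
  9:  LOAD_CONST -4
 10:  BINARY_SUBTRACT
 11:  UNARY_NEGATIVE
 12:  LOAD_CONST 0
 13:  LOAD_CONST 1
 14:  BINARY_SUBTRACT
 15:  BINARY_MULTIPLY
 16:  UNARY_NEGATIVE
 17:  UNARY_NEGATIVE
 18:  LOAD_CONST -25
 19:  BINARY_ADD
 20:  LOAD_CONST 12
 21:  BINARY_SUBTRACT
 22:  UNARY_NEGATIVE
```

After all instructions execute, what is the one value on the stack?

79

LOAD_CONST 5    → 5
LOAD_CONST -1   → 5 -1
BINARY_MULTIPLY → -5
UNARY_NEGATIVE  → 5
LOAD_CONST -6   → 5 -6
BINARY_SUBTRACT → 11
LOAD_CONST 57   → 11 57
BINARY_SUBTRACT → -46
LOAD_CONST -4   → -46 -4
BINARY_SUBTRACT → -42
UNARY_NEGATIVE  → 42
LOAD_CONST 0    → 42 0
LOAD_CONST 1    → 42 0 1
BINARY_SUBTRACT → 42 -1
BINARY_MULTIPLY → -42
UNARY_NEGATIVE  → 42
UNARY_NEGATIVE  → -42
LOAD_CONST -25  → -42 -25
BINARY_ADD      → -67
LOAD_CONST 12   → -67 12
BINARY_SUBTRACT → -79
UNARY_NEGATIVE  → 79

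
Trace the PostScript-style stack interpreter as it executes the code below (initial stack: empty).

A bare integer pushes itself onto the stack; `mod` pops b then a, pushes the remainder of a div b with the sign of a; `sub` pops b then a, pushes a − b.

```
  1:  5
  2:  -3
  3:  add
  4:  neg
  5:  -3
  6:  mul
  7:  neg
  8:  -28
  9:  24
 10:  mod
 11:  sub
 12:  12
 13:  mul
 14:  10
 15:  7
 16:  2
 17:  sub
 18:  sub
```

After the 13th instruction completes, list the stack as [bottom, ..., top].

[-24]

5   -> [5]
-3  -> [5, -3]
add -> [2]
neg -> [-2]
-3  -> [-2, -3]
mul -> [6]
neg -> [-6]
-28 -> [-6, -28]
24  -> [-6, -28, 24]
mod -> [-6, -4]
sub -> [-2]
12  -> [-2, 12]
mul -> [-24]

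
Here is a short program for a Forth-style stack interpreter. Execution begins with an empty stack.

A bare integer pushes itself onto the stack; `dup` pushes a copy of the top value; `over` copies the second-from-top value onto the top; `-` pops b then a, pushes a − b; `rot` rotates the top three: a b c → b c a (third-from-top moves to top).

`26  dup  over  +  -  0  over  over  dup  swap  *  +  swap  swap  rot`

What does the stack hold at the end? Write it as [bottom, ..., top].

26   : 26
dup  : 26 26
over : 26 26 26
+    : 26 52
-    : -26
0    : -26 0
over : -26 0 -26
over : -26 0 -26 0
dup  : -26 0 -26 0 0
swap : -26 0 -26 0 0
*    : -26 0 -26 0
+    : -26 0 -26
swap : -26 -26 0
swap : -26 0 -26
rot  : 0 -26 -26

[0, -26, -26]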